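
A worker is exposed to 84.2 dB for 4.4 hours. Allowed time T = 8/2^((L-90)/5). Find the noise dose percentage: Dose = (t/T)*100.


T_allowed = 8 / 2^((84.2 - 90)/5) = 17.8766 hr
Dose = 4.4 / 17.8766 * 100 = 24.613 %


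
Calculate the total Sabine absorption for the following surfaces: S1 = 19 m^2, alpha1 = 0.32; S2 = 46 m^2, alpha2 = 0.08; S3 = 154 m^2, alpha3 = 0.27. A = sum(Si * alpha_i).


19 * 0.32 = 6.08
46 * 0.08 = 3.68
154 * 0.27 = 41.58
A_total = 6.08 + 3.68 + 41.58 = 51.34 m^2


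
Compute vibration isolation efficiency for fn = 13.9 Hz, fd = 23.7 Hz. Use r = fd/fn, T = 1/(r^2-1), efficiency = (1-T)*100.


r = 23.7 / 13.9 = 1.70504
r^2 - 1 = 1.70504^2 - 1 = 1.90716
T = 1/1.90716 = 0.52434
Efficiency = (1 - 0.52434)*100 = 47.566 %


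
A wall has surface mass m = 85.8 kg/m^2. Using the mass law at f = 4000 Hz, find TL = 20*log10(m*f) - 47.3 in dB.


m * f = 85.8 * 4000 = 343200
20*log10(343200) = 110.711 dB
TL = 110.711 - 47.3 = 63.411 dB


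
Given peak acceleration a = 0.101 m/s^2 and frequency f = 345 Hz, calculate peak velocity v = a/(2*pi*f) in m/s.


omega = 2*pi*f = 2*pi*345 = 2167.7 rad/s
v = a / omega = 0.101 / 2167.7 = 4.6593e-05 m/s


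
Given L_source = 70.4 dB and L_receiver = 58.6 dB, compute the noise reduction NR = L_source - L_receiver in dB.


NR = L_source - L_receiver (difference between source and receiving room levels)
NR = 70.4 - 58.6 = 11.8 dB


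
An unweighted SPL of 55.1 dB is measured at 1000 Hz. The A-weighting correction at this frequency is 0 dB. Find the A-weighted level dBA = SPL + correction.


A-weighting table: 1000 Hz -> 0 dB correction
SPL_A = SPL + correction = 55.1 + (0) = 55.1 dBA


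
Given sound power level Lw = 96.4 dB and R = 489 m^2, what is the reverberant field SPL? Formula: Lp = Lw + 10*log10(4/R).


4/R = 4/489 = 0.00817996
Lp = 96.4 + 10*log10(0.00817996) = 75.528 dB


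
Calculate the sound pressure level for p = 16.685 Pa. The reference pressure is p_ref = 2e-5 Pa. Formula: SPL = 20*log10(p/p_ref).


p / p_ref = 16.685 / 2e-5 = 834250
SPL = 20 * log10(834250) = 118.43 dB


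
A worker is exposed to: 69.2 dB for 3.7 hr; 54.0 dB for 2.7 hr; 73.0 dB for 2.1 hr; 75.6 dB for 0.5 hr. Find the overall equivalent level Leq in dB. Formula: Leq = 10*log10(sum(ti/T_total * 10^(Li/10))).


T_total = 3.7 + 2.7 + 2.1 + 0.5 = 9.0 hr
(3.7/9.0) * 10^(69.2/10) = 3.41947e+06
(2.7/9.0) * 10^(54.0/10) = 75356.6
(2.1/9.0) * 10^(73.0/10) = 4.65561e+06
(0.5/9.0) * 10^(75.6/10) = 2.0171e+06
Sum = 3.41947e+06 + 75356.6 + 4.65561e+06 + 2.0171e+06 = 1.01675e+07
Leq = 10*log10(1.01675e+07) = 70.072 dB


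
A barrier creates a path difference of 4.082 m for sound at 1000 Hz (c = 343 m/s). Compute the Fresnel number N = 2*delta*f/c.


N = 2*delta*f/c = 2*delta/lambda, where lambda = c/f
lambda = 343 / 1000 = 0.343 m
N = 2 * 4.082 / 0.343 = 23.802


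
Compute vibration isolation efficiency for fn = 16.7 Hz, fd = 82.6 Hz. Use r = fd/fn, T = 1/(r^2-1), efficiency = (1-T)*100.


r = 82.6 / 16.7 = 4.94611
r^2 - 1 = 4.94611^2 - 1 = 23.464
T = 1/23.464 = 0.0426185
Efficiency = (1 - 0.0426185)*100 = 95.738 %


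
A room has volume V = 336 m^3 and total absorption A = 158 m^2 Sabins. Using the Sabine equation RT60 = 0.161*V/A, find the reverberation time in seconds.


RT60 = 0.161 * 336 / 158 = 0.34238 s


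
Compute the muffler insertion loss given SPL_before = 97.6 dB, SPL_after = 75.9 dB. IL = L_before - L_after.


Insertion loss = SPL without muffler - SPL with muffler
IL = 97.6 - 75.9 = 21.7 dB


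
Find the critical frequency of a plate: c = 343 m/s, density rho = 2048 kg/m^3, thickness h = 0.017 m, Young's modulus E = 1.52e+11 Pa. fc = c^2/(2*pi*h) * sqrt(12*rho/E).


12*rho/E = 12*2048/1.52e+11 = 1.61684e-07
sqrt(12*rho/E) = sqrt(1.61684e-07) = 0.000402099
c^2/(2*pi*h) = 343^2/(2*pi*0.017) = 1.10144e+06
fc = 1.10144e+06 * 0.000402099 = 442.89 Hz


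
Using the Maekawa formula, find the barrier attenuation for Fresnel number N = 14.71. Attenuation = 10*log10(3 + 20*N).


3 + 20*N = 3 + 20*14.71 = 297.2
Att = 10*log10(297.2) = 24.73 dB


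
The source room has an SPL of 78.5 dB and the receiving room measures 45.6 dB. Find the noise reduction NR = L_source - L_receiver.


NR = L_source - L_receiver (difference between source and receiving room levels)
NR = 78.5 - 45.6 = 32.9 dB


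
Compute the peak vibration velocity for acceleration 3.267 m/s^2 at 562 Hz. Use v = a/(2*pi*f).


omega = 2*pi*f = 2*pi*562 = 3531.15 rad/s
v = a / omega = 3.267 / 3531.15 = 0.00092519 m/s


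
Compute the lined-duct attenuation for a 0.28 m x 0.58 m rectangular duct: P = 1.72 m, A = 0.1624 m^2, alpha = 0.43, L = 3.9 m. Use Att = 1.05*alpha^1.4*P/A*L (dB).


alpha^1.4 = 0.43^1.4 = 0.3068
Attenuation rate = 1.05 * alpha^1.4 * P / A
= 1.05 * 0.3068 * 1.72 / 0.1624 = 3.41183 dB/m
Total Att = 3.41183 * 3.9 = 13.306 dB


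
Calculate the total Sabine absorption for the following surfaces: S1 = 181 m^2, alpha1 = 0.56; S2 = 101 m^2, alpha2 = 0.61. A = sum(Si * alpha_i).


181 * 0.56 = 101.36
101 * 0.61 = 61.61
A_total = 101.36 + 61.61 = 162.97 m^2


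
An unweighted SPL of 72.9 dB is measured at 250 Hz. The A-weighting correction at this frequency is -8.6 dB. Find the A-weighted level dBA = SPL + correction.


A-weighting table: 250 Hz -> -8.6 dB correction
SPL_A = SPL + correction = 72.9 + (-8.6) = 64.3 dBA


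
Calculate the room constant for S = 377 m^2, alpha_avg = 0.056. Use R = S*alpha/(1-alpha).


R = 377 * 0.056 / (1 - 0.056) = 22.364 m^2


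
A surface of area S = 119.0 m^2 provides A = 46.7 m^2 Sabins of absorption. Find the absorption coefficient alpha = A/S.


Absorption coefficient = absorbed power / incident power
alpha = A / S = 46.7 / 119.0 = 0.39244


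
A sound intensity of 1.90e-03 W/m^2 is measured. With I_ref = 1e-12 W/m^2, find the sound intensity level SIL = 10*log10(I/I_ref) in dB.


I / I_ref = 1.90e-03 / 1e-12 = 1.9e+09
SIL = 10 * log10(1.9e+09) = 92.788 dB


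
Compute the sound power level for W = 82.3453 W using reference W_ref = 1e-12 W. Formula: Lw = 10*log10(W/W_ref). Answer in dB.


W / W_ref = 82.3453 / 1e-12 = 8.23453e+13
Lw = 10 * log10(8.23453e+13) = 139.16 dB


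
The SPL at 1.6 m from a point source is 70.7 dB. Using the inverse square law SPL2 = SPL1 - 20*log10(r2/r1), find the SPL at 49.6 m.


r2/r1 = 49.6/1.6 = 31
Correction = 20*log10(31) = 29.8272 dB
SPL2 = 70.7 - 29.8272 = 40.873 dB


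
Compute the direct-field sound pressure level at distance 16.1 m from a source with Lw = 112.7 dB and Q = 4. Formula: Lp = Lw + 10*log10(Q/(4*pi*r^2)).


4*pi*r^2 = 4*pi*16.1^2 = 3257.33 m^2
Q / (4*pi*r^2) = 4 / 3257.33 = 0.001228
Lp = 112.7 + 10*log10(0.001228) = 83.592 dB


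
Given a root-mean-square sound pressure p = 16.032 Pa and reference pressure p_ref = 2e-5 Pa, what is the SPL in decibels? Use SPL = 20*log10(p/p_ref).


p / p_ref = 16.032 / 2e-5 = 801600
SPL = 20 * log10(801600) = 118.08 dB


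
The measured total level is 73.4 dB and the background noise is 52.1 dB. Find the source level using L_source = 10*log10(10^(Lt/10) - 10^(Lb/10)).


10^(73.4/10) = 2.18776e+07
10^(52.1/10) = 162181
Difference = 2.18776e+07 - 162181 = 2.17154e+07
L_source = 10*log10(2.17154e+07) = 73.368 dB


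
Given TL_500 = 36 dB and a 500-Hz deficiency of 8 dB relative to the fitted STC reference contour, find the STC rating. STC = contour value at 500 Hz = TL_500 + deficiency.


By ASTM E413, STC = value of the fitted reference contour at 500 Hz.
Contour value at 500 Hz = TL_500 + deficiency = 36 + 8 = 44
STC = 44


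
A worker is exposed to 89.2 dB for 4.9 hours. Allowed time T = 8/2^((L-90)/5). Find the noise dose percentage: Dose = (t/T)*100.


T_allowed = 8 / 2^((89.2 - 90)/5) = 8.9383 hr
Dose = 4.9 / 8.9383 * 100 = 54.82 %


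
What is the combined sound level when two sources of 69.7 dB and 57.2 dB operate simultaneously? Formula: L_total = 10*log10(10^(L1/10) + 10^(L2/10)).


10^(69.7/10) = 9.33254e+06
10^(57.2/10) = 524807
Sum = 9.33254e+06 + 524807 = 9.85735e+06
L_total = 10*log10(9.85735e+06) = 69.938 dB


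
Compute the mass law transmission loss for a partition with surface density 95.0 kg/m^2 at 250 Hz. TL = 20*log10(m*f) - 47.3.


m * f = 95.0 * 250 = 23750
20*log10(23750) = 87.5133 dB
TL = 87.5133 - 47.3 = 40.213 dB


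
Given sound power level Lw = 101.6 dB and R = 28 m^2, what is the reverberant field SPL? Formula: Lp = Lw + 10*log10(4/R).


4/R = 4/28 = 0.142857
Lp = 101.6 + 10*log10(0.142857) = 93.149 dB


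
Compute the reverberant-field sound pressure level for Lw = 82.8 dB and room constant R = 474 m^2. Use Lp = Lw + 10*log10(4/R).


4/R = 4/474 = 0.00843882
Lp = 82.8 + 10*log10(0.00843882) = 62.063 dB


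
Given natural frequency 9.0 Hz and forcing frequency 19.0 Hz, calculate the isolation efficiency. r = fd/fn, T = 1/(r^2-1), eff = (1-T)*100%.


r = 19.0 / 9.0 = 2.11111
r^2 - 1 = 2.11111^2 - 1 = 3.45679
T = 1/3.45679 = 0.289286
Efficiency = (1 - 0.289286)*100 = 71.071 %


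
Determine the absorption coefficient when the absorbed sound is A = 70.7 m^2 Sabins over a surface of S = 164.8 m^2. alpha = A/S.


Absorption coefficient = absorbed power / incident power
alpha = A / S = 70.7 / 164.8 = 0.429


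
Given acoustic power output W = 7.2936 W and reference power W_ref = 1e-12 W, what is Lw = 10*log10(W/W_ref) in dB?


W / W_ref = 7.2936 / 1e-12 = 7.2936e+12
Lw = 10 * log10(7.2936e+12) = 128.63 dB


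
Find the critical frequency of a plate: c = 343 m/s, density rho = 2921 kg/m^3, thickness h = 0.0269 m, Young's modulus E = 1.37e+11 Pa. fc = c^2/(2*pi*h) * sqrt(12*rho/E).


12*rho/E = 12*2921/1.37e+11 = 2.55854e-07
sqrt(12*rho/E) = sqrt(2.55854e-07) = 0.00050582
c^2/(2*pi*h) = 343^2/(2*pi*0.0269) = 696075
fc = 696075 * 0.00050582 = 352.09 Hz


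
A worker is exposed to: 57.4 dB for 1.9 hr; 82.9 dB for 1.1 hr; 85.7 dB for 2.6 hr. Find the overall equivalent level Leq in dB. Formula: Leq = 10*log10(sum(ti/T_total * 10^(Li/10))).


T_total = 1.9 + 1.1 + 2.6 = 5.6 hr
(1.9/5.6) * 10^(57.4/10) = 186451
(1.1/5.6) * 10^(82.9/10) = 3.83005e+07
(2.6/5.6) * 10^(85.7/10) = 1.72498e+08
Sum = 186451 + 3.83005e+07 + 1.72498e+08 = 2.10985e+08
Leq = 10*log10(2.10985e+08) = 83.243 dB


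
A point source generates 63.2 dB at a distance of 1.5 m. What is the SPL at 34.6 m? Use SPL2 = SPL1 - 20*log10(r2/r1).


r2/r1 = 34.6/1.5 = 23.0667
Correction = 20*log10(23.0667) = 27.2597 dB
SPL2 = 63.2 - 27.2597 = 35.94 dB


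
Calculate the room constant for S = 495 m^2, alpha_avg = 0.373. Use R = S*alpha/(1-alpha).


R = 495 * 0.373 / (1 - 0.373) = 294.47 m^2


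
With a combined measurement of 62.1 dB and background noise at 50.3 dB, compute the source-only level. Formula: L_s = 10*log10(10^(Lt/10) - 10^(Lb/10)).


10^(62.1/10) = 1.62181e+06
10^(50.3/10) = 107152
Difference = 1.62181e+06 - 107152 = 1.51466e+06
L_source = 10*log10(1.51466e+06) = 61.803 dB


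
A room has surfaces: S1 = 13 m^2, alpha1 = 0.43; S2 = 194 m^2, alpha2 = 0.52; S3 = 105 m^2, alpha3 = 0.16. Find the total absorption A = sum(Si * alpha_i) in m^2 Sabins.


13 * 0.43 = 5.59
194 * 0.52 = 100.88
105 * 0.16 = 16.8
A_total = 5.59 + 100.88 + 16.8 = 123.27 m^2


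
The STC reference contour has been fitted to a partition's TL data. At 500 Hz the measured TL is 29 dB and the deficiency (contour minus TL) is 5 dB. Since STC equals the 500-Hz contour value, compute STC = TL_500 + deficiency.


By ASTM E413, STC = value of the fitted reference contour at 500 Hz.
Contour value at 500 Hz = TL_500 + deficiency = 29 + 5 = 34
STC = 34


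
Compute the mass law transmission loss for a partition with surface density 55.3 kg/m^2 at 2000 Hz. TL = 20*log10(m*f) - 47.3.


m * f = 55.3 * 2000 = 110600
20*log10(110600) = 100.875 dB
TL = 100.875 - 47.3 = 53.575 dB


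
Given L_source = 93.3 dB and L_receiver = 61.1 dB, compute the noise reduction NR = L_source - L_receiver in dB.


NR = L_source - L_receiver (difference between source and receiving room levels)
NR = 93.3 - 61.1 = 32.2 dB


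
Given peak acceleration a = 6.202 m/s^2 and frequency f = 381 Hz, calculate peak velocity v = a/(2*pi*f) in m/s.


omega = 2*pi*f = 2*pi*381 = 2393.89 rad/s
v = a / omega = 6.202 / 2393.89 = 0.0025908 m/s


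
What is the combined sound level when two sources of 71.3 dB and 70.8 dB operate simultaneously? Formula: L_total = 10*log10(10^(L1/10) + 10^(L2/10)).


10^(71.3/10) = 1.34896e+07
10^(70.8/10) = 1.20226e+07
Sum = 1.34896e+07 + 1.20226e+07 = 2.55122e+07
L_total = 10*log10(2.55122e+07) = 74.067 dB


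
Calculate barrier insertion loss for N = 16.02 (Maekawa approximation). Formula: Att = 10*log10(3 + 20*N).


3 + 20*N = 3 + 20*16.02 = 323.4
Att = 10*log10(323.4) = 25.097 dB


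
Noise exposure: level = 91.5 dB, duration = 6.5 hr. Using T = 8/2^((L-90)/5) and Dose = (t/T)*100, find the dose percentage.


T_allowed = 8 / 2^((91.5 - 90)/5) = 6.49802 hr
Dose = 6.5 / 6.49802 * 100 = 100.03 %


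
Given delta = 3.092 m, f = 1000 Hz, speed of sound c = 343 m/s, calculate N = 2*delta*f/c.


N = 2*delta*f/c = 2*delta/lambda, where lambda = c/f
lambda = 343 / 1000 = 0.343 m
N = 2 * 3.092 / 0.343 = 18.029


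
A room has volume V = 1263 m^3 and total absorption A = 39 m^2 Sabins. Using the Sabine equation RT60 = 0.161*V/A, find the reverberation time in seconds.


RT60 = 0.161 * 1263 / 39 = 5.2139 s


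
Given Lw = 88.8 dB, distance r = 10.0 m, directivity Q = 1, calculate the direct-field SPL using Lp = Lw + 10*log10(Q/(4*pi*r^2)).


4*pi*r^2 = 4*pi*10.0^2 = 1256.64 m^2
Q / (4*pi*r^2) = 1 / 1256.64 = 0.000795773
Lp = 88.8 + 10*log10(0.000795773) = 57.808 dB


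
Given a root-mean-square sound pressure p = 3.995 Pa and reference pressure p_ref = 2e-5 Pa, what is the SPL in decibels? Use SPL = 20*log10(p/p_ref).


p / p_ref = 3.995 / 2e-5 = 199750
SPL = 20 * log10(199750) = 106.01 dB


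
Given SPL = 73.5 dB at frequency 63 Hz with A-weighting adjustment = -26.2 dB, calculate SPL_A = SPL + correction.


A-weighting table: 63 Hz -> -26.2 dB correction
SPL_A = SPL + correction = 73.5 + (-26.2) = 47.3 dBA


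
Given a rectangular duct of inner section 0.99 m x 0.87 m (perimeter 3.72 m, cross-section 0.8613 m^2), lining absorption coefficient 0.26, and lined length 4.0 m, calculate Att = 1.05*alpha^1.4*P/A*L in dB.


alpha^1.4 = 0.26^1.4 = 0.151692
Attenuation rate = 1.05 * alpha^1.4 * P / A
= 1.05 * 0.151692 * 3.72 / 0.8613 = 0.687924 dB/m
Total Att = 0.687924 * 4.0 = 2.7517 dB


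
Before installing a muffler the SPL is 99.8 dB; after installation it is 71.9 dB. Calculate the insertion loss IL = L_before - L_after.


Insertion loss = SPL without muffler - SPL with muffler
IL = 99.8 - 71.9 = 27.9 dB


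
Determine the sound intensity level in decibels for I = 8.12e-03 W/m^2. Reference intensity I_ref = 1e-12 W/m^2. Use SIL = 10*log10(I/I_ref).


I / I_ref = 8.12e-03 / 1e-12 = 8.12e+09
SIL = 10 * log10(8.12e+09) = 99.096 dB


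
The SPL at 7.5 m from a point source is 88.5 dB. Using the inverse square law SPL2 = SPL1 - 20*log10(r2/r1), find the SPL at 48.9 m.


r2/r1 = 48.9/7.5 = 6.52
Correction = 20*log10(6.52) = 16.285 dB
SPL2 = 88.5 - 16.285 = 72.215 dB


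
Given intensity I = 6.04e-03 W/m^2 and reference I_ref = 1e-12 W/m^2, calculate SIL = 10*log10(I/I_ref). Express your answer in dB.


I / I_ref = 6.04e-03 / 1e-12 = 6.04e+09
SIL = 10 * log10(6.04e+09) = 97.81 dB


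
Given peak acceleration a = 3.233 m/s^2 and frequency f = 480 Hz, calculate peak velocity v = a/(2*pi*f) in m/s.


omega = 2*pi*f = 2*pi*480 = 3015.93 rad/s
v = a / omega = 3.233 / 3015.93 = 0.001072 m/s


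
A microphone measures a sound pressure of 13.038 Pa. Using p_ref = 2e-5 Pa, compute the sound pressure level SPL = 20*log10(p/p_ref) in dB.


p / p_ref = 13.038 / 2e-5 = 651900
SPL = 20 * log10(651900) = 116.28 dB


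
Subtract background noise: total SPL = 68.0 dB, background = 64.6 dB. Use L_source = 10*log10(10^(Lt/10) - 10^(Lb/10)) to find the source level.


10^(68.0/10) = 6.30957e+06
10^(64.6/10) = 2.88403e+06
Difference = 6.30957e+06 - 2.88403e+06 = 3.42554e+06
L_source = 10*log10(3.42554e+06) = 65.347 dB


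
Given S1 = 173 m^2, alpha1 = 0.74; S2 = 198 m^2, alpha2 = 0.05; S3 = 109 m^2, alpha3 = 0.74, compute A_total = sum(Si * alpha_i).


173 * 0.74 = 128.02
198 * 0.05 = 9.9
109 * 0.74 = 80.66
A_total = 128.02 + 9.9 + 80.66 = 218.58 m^2


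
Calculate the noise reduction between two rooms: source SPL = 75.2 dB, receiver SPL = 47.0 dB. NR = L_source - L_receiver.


NR = L_source - L_receiver (difference between source and receiving room levels)
NR = 75.2 - 47.0 = 28.2 dB


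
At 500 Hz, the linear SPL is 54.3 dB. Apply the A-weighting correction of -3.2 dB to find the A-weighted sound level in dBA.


A-weighting table: 500 Hz -> -3.2 dB correction
SPL_A = SPL + correction = 54.3 + (-3.2) = 51.1 dBA


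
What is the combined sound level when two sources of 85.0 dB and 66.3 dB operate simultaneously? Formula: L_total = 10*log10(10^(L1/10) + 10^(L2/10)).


10^(85.0/10) = 3.16228e+08
10^(66.3/10) = 4.2658e+06
Sum = 3.16228e+08 + 4.2658e+06 = 3.20494e+08
L_total = 10*log10(3.20494e+08) = 85.058 dB


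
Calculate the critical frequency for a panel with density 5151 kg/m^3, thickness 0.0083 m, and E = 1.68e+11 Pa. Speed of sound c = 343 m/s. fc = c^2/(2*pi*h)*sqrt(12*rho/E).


12*rho/E = 12*5151/1.68e+11 = 3.67929e-07
sqrt(12*rho/E) = sqrt(3.67929e-07) = 0.000606572
c^2/(2*pi*h) = 343^2/(2*pi*0.0083) = 2.25595e+06
fc = 2.25595e+06 * 0.000606572 = 1368.4 Hz


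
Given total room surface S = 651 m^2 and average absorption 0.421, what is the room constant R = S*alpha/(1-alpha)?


R = 651 * 0.421 / (1 - 0.421) = 473.35 m^2


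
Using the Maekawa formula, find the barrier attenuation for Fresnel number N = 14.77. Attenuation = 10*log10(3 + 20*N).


3 + 20*N = 3 + 20*14.77 = 298.4
Att = 10*log10(298.4) = 24.748 dB


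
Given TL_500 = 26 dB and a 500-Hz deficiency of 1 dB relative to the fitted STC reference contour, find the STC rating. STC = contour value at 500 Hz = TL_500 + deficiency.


By ASTM E413, STC = value of the fitted reference contour at 500 Hz.
Contour value at 500 Hz = TL_500 + deficiency = 26 + 1 = 27
STC = 27


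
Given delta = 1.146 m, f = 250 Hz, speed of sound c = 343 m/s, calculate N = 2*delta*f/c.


N = 2*delta*f/c = 2*delta/lambda, where lambda = c/f
lambda = 343 / 250 = 1.372 m
N = 2 * 1.146 / 1.372 = 1.6706


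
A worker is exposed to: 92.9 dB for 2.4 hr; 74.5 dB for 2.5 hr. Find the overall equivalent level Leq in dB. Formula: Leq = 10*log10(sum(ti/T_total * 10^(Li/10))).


T_total = 2.4 + 2.5 = 4.9 hr
(2.4/4.9) * 10^(92.9/10) = 9.55026e+08
(2.5/4.9) * 10^(74.5/10) = 1.43795e+07
Sum = 9.55026e+08 + 1.43795e+07 = 9.69406e+08
Leq = 10*log10(9.69406e+08) = 89.865 dB


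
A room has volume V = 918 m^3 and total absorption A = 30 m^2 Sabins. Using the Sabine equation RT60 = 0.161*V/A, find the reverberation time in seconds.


RT60 = 0.161 * 918 / 30 = 4.9266 s


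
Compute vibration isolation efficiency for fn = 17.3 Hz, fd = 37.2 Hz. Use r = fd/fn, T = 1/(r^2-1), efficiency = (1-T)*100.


r = 37.2 / 17.3 = 2.15029
r^2 - 1 = 2.15029^2 - 1 = 3.62375
T = 1/3.62375 = 0.275957
Efficiency = (1 - 0.275957)*100 = 72.404 %


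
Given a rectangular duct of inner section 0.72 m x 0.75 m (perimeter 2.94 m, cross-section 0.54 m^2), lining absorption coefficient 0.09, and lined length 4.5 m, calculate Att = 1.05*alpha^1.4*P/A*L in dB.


alpha^1.4 = 0.09^1.4 = 0.034351
Attenuation rate = 1.05 * alpha^1.4 * P / A
= 1.05 * 0.034351 * 2.94 / 0.54 = 0.196373 dB/m
Total Att = 0.196373 * 4.5 = 0.88368 dB


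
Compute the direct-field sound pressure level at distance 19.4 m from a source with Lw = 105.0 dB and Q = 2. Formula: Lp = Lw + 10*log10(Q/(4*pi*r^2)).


4*pi*r^2 = 4*pi*19.4^2 = 4729.48 m^2
Q / (4*pi*r^2) = 2 / 4729.48 = 0.000422879
Lp = 105.0 + 10*log10(0.000422879) = 71.262 dB


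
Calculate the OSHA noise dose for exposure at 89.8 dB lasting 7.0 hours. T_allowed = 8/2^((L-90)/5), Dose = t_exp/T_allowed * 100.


T_allowed = 8 / 2^((89.8 - 90)/5) = 8.22491 hr
Dose = 7.0 / 8.22491 * 100 = 85.107 %


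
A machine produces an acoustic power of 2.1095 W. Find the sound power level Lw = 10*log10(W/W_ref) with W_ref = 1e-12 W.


W / W_ref = 2.1095 / 1e-12 = 2.1095e+12
Lw = 10 * log10(2.1095e+12) = 123.24 dB


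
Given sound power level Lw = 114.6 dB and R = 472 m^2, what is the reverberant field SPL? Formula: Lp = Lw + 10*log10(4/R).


4/R = 4/472 = 0.00847458
Lp = 114.6 + 10*log10(0.00847458) = 93.881 dB


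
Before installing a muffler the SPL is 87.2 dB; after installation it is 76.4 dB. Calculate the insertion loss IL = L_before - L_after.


Insertion loss = SPL without muffler - SPL with muffler
IL = 87.2 - 76.4 = 10.8 dB


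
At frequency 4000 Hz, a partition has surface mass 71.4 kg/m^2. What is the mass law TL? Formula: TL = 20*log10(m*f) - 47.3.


m * f = 71.4 * 4000 = 285600
20*log10(285600) = 109.115 dB
TL = 109.115 - 47.3 = 61.815 dB


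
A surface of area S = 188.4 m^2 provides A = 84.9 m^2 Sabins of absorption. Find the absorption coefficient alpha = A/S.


Absorption coefficient = absorbed power / incident power
alpha = A / S = 84.9 / 188.4 = 0.45064


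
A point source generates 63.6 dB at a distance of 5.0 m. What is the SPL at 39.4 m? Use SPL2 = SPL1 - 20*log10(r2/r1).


r2/r1 = 39.4/5.0 = 7.88
Correction = 20*log10(7.88) = 17.9305 dB
SPL2 = 63.6 - 17.9305 = 45.669 dB


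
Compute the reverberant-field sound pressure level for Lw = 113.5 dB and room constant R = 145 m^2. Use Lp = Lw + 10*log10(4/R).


4/R = 4/145 = 0.0275862
Lp = 113.5 + 10*log10(0.0275862) = 97.907 dB


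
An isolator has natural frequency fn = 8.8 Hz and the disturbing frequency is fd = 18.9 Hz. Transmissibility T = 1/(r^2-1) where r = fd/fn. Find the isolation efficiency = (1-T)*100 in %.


r = 18.9 / 8.8 = 2.14773
r^2 - 1 = 2.14773^2 - 1 = 3.61274
T = 1/3.61274 = 0.276798
Efficiency = (1 - 0.276798)*100 = 72.32 %


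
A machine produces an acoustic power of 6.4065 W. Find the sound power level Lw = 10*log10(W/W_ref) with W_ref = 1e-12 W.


W / W_ref = 6.4065 / 1e-12 = 6.4065e+12
Lw = 10 * log10(6.4065e+12) = 128.07 dB


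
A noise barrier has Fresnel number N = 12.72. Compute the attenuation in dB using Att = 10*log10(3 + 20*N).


3 + 20*N = 3 + 20*12.72 = 257.4
Att = 10*log10(257.4) = 24.106 dB


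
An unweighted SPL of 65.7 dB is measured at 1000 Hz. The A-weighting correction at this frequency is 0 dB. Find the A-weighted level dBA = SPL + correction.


A-weighting table: 1000 Hz -> 0 dB correction
SPL_A = SPL + correction = 65.7 + (0) = 65.7 dBA


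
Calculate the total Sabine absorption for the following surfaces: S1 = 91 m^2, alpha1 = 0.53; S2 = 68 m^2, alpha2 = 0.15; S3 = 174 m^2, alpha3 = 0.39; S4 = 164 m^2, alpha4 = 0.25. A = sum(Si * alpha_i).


91 * 0.53 = 48.23
68 * 0.15 = 10.2
174 * 0.39 = 67.86
164 * 0.25 = 41
A_total = 48.23 + 10.2 + 67.86 + 41 = 167.29 m^2


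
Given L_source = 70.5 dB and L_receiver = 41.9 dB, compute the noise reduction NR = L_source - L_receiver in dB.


NR = L_source - L_receiver (difference between source and receiving room levels)
NR = 70.5 - 41.9 = 28.6 dB


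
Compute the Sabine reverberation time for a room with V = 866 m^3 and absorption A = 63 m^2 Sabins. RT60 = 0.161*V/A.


RT60 = 0.161 * 866 / 63 = 2.2131 s


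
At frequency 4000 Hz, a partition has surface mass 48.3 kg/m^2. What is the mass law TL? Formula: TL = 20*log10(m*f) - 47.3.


m * f = 48.3 * 4000 = 193200
20*log10(193200) = 105.72 dB
TL = 105.72 - 47.3 = 58.42 dB


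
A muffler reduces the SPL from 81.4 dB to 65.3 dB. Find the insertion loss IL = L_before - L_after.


Insertion loss = SPL without muffler - SPL with muffler
IL = 81.4 - 65.3 = 16.1 dB


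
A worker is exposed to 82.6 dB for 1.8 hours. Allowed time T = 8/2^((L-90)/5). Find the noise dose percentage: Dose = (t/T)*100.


T_allowed = 8 / 2^((82.6 - 90)/5) = 22.3159 hr
Dose = 1.8 / 22.3159 * 100 = 8.066 %


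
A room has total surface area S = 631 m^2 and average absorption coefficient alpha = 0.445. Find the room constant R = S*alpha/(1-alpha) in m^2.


R = 631 * 0.445 / (1 - 0.445) = 505.94 m^2


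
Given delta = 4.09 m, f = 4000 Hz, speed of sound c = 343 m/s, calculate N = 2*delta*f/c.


N = 2*delta*f/c = 2*delta/lambda, where lambda = c/f
lambda = 343 / 4000 = 0.08575 m
N = 2 * 4.09 / 0.08575 = 95.394


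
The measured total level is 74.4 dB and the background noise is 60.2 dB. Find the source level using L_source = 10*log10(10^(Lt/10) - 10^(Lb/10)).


10^(74.4/10) = 2.75423e+07
10^(60.2/10) = 1.04713e+06
Difference = 2.75423e+07 - 1.04713e+06 = 2.64952e+07
L_source = 10*log10(2.64952e+07) = 74.232 dB


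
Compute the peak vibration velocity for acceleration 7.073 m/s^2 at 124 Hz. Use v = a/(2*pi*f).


omega = 2*pi*f = 2*pi*124 = 779.115 rad/s
v = a / omega = 7.073 / 779.115 = 0.0090782 m/s


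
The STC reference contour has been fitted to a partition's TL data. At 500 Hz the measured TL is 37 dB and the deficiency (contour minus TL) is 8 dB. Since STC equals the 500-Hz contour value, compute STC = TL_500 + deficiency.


By ASTM E413, STC = value of the fitted reference contour at 500 Hz.
Contour value at 500 Hz = TL_500 + deficiency = 37 + 8 = 45
STC = 45


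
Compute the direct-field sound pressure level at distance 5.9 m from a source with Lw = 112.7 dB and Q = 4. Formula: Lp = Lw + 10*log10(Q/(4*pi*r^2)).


4*pi*r^2 = 4*pi*5.9^2 = 437.435 m^2
Q / (4*pi*r^2) = 4 / 437.435 = 0.00914422
Lp = 112.7 + 10*log10(0.00914422) = 92.311 dB


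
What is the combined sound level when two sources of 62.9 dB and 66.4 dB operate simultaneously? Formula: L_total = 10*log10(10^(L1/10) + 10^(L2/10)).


10^(62.9/10) = 1.94984e+06
10^(66.4/10) = 4.36516e+06
Sum = 1.94984e+06 + 4.36516e+06 = 6.315e+06
L_total = 10*log10(6.315e+06) = 68.004 dB


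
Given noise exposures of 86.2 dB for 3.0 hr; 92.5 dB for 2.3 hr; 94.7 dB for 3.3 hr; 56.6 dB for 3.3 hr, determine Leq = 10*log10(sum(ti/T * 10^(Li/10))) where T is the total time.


T_total = 3.0 + 2.3 + 3.3 + 3.3 = 11.9 hr
(3.0/11.9) * 10^(86.2/10) = 1.05093e+08
(2.3/11.9) * 10^(92.5/10) = 3.43701e+08
(3.3/11.9) * 10^(94.7/10) = 8.18403e+08
(3.3/11.9) * 10^(56.6/10) = 126756
Sum = 1.05093e+08 + 3.43701e+08 + 8.18403e+08 + 126756 = 1.26732e+09
Leq = 10*log10(1.26732e+09) = 91.029 dB


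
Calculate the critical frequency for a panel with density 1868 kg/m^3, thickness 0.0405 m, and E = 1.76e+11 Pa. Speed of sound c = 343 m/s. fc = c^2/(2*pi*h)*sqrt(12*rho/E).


12*rho/E = 12*1868/1.76e+11 = 1.27364e-07
sqrt(12*rho/E) = sqrt(1.27364e-07) = 0.000356881
c^2/(2*pi*h) = 343^2/(2*pi*0.0405) = 462331
fc = 462331 * 0.000356881 = 165 Hz


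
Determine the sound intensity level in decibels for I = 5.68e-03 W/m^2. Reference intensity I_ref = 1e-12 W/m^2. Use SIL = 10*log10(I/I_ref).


I / I_ref = 5.68e-03 / 1e-12 = 5.68e+09
SIL = 10 * log10(5.68e+09) = 97.543 dB


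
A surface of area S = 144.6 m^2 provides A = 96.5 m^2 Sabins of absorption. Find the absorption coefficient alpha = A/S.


Absorption coefficient = absorbed power / incident power
alpha = A / S = 96.5 / 144.6 = 0.66736


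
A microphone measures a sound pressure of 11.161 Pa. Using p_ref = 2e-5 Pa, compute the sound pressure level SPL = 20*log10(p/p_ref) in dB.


p / p_ref = 11.161 / 2e-5 = 558050
SPL = 20 * log10(558050) = 114.93 dB


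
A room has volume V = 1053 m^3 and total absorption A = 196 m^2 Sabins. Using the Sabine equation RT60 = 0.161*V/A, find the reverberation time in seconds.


RT60 = 0.161 * 1053 / 196 = 0.86496 s


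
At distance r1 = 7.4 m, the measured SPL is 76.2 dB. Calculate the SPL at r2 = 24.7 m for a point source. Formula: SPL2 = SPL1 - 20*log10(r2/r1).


r2/r1 = 24.7/7.4 = 3.33784
Correction = 20*log10(3.33784) = 10.4693 dB
SPL2 = 76.2 - 10.4693 = 65.731 dB


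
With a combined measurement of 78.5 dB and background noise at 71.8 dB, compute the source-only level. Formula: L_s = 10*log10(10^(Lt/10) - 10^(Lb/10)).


10^(78.5/10) = 7.07946e+07
10^(71.8/10) = 1.51356e+07
Difference = 7.07946e+07 - 1.51356e+07 = 5.5659e+07
L_source = 10*log10(5.5659e+07) = 77.455 dB


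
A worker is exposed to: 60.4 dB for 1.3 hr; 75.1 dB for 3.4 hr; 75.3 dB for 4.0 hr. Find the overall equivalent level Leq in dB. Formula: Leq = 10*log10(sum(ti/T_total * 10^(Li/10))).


T_total = 1.3 + 3.4 + 4.0 = 8.7 hr
(1.3/8.7) * 10^(60.4/10) = 163842
(3.4/8.7) * 10^(75.1/10) = 1.26462e+07
(4.0/8.7) * 10^(75.3/10) = 1.5579e+07
Sum = 163842 + 1.26462e+07 + 1.5579e+07 = 2.8389e+07
Leq = 10*log10(2.8389e+07) = 74.532 dB


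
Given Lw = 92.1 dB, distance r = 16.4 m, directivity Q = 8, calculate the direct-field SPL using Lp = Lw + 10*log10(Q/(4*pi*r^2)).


4*pi*r^2 = 4*pi*16.4^2 = 3379.85 m^2
Q / (4*pi*r^2) = 8 / 3379.85 = 0.00236697
Lp = 92.1 + 10*log10(0.00236697) = 65.842 dB


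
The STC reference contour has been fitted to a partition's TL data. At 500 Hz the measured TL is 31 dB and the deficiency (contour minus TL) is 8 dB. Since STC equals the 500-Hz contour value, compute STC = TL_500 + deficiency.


By ASTM E413, STC = value of the fitted reference contour at 500 Hz.
Contour value at 500 Hz = TL_500 + deficiency = 31 + 8 = 39
STC = 39


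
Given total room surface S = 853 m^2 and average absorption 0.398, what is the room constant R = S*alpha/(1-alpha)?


R = 853 * 0.398 / (1 - 0.398) = 563.94 m^2


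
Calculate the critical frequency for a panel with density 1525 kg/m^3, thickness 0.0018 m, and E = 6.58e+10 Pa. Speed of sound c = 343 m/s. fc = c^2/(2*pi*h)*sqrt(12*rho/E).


12*rho/E = 12*1525/6.58e+10 = 2.78116e-07
sqrt(12*rho/E) = sqrt(2.78116e-07) = 0.000527367
c^2/(2*pi*h) = 343^2/(2*pi*0.0018) = 1.04025e+07
fc = 1.04025e+07 * 0.000527367 = 5485.9 Hz


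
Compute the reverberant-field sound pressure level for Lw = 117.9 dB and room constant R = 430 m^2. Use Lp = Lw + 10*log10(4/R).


4/R = 4/430 = 0.00930233
Lp = 117.9 + 10*log10(0.00930233) = 97.586 dB


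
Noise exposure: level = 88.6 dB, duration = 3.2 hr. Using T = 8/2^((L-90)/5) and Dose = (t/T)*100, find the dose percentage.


T_allowed = 8 / 2^((88.6 - 90)/5) = 9.71356 hr
Dose = 3.2 / 9.71356 * 100 = 32.944 %


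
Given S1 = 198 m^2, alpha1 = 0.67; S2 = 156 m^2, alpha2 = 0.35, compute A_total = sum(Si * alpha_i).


198 * 0.67 = 132.66
156 * 0.35 = 54.6
A_total = 132.66 + 54.6 = 187.26 m^2


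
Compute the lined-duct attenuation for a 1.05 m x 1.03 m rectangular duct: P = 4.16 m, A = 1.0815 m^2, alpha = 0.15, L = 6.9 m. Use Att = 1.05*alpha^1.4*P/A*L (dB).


alpha^1.4 = 0.15^1.4 = 0.0702308
Attenuation rate = 1.05 * alpha^1.4 * P / A
= 1.05 * 0.0702308 * 4.16 / 1.0815 = 0.283651 dB/m
Total Att = 0.283651 * 6.9 = 1.9572 dB


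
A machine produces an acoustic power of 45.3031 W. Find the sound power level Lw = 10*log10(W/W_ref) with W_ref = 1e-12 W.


W / W_ref = 45.3031 / 1e-12 = 4.53031e+13
Lw = 10 * log10(4.53031e+13) = 136.56 dB


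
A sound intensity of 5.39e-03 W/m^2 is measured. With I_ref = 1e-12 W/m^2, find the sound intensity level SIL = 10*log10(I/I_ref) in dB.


I / I_ref = 5.39e-03 / 1e-12 = 5.39e+09
SIL = 10 * log10(5.39e+09) = 97.316 dB


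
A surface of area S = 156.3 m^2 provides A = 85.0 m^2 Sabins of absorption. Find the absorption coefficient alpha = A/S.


Absorption coefficient = absorbed power / incident power
alpha = A / S = 85.0 / 156.3 = 0.54383


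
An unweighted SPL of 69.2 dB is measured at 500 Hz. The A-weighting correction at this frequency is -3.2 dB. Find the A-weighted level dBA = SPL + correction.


A-weighting table: 500 Hz -> -3.2 dB correction
SPL_A = SPL + correction = 69.2 + (-3.2) = 66 dBA


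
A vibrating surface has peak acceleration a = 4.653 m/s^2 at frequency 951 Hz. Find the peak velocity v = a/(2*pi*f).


omega = 2*pi*f = 2*pi*951 = 5975.31 rad/s
v = a / omega = 4.653 / 5975.31 = 0.0007787 m/s


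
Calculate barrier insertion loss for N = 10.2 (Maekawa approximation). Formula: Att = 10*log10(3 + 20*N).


3 + 20*N = 3 + 20*10.2 = 207
Att = 10*log10(207) = 23.16 dB


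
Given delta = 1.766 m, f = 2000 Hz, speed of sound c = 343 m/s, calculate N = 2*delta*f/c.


N = 2*delta*f/c = 2*delta/lambda, where lambda = c/f
lambda = 343 / 2000 = 0.1715 m
N = 2 * 1.766 / 0.1715 = 20.595


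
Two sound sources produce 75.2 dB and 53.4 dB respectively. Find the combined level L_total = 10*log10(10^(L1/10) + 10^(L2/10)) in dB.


10^(75.2/10) = 3.31131e+07
10^(53.4/10) = 218776
Sum = 3.31131e+07 + 218776 = 3.33319e+07
L_total = 10*log10(3.33319e+07) = 75.229 dB


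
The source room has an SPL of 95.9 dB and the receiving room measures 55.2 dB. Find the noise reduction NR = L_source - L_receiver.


NR = L_source - L_receiver (difference between source and receiving room levels)
NR = 95.9 - 55.2 = 40.7 dB


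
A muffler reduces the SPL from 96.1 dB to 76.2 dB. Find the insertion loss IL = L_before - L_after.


Insertion loss = SPL without muffler - SPL with muffler
IL = 96.1 - 76.2 = 19.9 dB


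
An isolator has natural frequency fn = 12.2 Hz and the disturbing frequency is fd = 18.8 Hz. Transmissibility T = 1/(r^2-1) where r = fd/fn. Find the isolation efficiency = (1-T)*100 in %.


r = 18.8 / 12.2 = 1.54098
r^2 - 1 = 1.54098^2 - 1 = 1.37462
T = 1/1.37462 = 0.727474
Efficiency = (1 - 0.727474)*100 = 27.253 %


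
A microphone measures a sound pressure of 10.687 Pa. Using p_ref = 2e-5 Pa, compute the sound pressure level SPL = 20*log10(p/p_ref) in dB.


p / p_ref = 10.687 / 2e-5 = 534350
SPL = 20 * log10(534350) = 114.56 dB


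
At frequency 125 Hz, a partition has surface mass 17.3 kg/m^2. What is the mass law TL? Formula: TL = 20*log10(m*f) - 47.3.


m * f = 17.3 * 125 = 2162.5
20*log10(2162.5) = 66.6991 dB
TL = 66.6991 - 47.3 = 19.399 dB


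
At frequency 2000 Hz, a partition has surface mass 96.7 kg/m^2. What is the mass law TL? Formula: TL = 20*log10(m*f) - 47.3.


m * f = 96.7 * 2000 = 193400
20*log10(193400) = 105.729 dB
TL = 105.729 - 47.3 = 58.429 dB


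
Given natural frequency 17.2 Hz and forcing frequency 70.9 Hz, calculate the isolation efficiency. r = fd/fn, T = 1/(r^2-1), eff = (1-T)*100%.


r = 70.9 / 17.2 = 4.12209
r^2 - 1 = 4.12209^2 - 1 = 15.9916
T = 1/15.9916 = 0.0625328
Efficiency = (1 - 0.0625328)*100 = 93.747 %


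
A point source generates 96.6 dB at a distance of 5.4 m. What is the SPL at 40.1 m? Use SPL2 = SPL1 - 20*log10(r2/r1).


r2/r1 = 40.1/5.4 = 7.42593
Correction = 20*log10(7.42593) = 17.415 dB
SPL2 = 96.6 - 17.415 = 79.185 dB


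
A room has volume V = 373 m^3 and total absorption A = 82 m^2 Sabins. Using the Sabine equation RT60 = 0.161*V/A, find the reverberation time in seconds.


RT60 = 0.161 * 373 / 82 = 0.73235 s


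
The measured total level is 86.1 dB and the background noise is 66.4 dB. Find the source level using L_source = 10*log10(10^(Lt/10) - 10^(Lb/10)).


10^(86.1/10) = 4.0738e+08
10^(66.4/10) = 4.36516e+06
Difference = 4.0738e+08 - 4.36516e+06 = 4.03015e+08
L_source = 10*log10(4.03015e+08) = 86.053 dB


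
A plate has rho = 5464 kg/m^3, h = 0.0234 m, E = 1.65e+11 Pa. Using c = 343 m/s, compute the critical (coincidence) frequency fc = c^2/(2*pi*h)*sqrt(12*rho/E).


12*rho/E = 12*5464/1.65e+11 = 3.97382e-07
sqrt(12*rho/E) = sqrt(3.97382e-07) = 0.000630382
c^2/(2*pi*h) = 343^2/(2*pi*0.0234) = 800189
fc = 800189 * 0.000630382 = 504.42 Hz


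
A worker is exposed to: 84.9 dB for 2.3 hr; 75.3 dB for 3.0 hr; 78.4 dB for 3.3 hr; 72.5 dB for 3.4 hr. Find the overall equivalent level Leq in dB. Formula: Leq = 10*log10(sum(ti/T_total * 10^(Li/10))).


T_total = 2.3 + 3.0 + 3.3 + 3.4 = 12.0 hr
(2.3/12.0) * 10^(84.9/10) = 5.92307e+07
(3.0/12.0) * 10^(75.3/10) = 8.4711e+06
(3.3/12.0) * 10^(78.4/10) = 1.90254e+07
(3.4/12.0) * 10^(72.5/10) = 5.03846e+06
Sum = 5.92307e+07 + 8.4711e+06 + 1.90254e+07 + 5.03846e+06 = 9.17657e+07
Leq = 10*log10(9.17657e+07) = 79.627 dB


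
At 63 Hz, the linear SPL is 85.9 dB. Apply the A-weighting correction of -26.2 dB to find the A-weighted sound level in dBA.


A-weighting table: 63 Hz -> -26.2 dB correction
SPL_A = SPL + correction = 85.9 + (-26.2) = 59.7 dBA


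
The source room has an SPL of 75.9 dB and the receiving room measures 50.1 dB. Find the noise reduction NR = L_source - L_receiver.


NR = L_source - L_receiver (difference between source and receiving room levels)
NR = 75.9 - 50.1 = 25.8 dB


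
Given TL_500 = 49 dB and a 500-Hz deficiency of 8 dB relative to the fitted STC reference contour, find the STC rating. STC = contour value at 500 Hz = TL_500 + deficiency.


By ASTM E413, STC = value of the fitted reference contour at 500 Hz.
Contour value at 500 Hz = TL_500 + deficiency = 49 + 8 = 57
STC = 57


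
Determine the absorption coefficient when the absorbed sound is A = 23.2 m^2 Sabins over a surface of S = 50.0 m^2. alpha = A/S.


Absorption coefficient = absorbed power / incident power
alpha = A / S = 23.2 / 50.0 = 0.464


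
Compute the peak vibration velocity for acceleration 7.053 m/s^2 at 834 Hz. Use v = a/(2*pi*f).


omega = 2*pi*f = 2*pi*834 = 5240.18 rad/s
v = a / omega = 7.053 / 5240.18 = 0.0013459 m/s


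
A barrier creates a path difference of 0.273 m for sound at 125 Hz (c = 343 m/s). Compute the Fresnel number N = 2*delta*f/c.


N = 2*delta*f/c = 2*delta/lambda, where lambda = c/f
lambda = 343 / 125 = 2.744 m
N = 2 * 0.273 / 2.744 = 0.19898


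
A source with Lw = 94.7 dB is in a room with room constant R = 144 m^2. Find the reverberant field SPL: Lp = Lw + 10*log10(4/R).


4/R = 4/144 = 0.0277778
Lp = 94.7 + 10*log10(0.0277778) = 79.137 dB


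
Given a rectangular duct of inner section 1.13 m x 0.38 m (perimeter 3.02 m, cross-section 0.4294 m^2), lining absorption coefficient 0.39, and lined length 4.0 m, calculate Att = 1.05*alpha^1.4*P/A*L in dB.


alpha^1.4 = 0.39^1.4 = 0.267603
Attenuation rate = 1.05 * alpha^1.4 * P / A
= 1.05 * 0.267603 * 3.02 / 0.4294 = 1.97617 dB/m
Total Att = 1.97617 * 4.0 = 7.9047 dB


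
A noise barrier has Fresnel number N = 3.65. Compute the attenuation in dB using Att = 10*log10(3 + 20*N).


3 + 20*N = 3 + 20*3.65 = 76
Att = 10*log10(76) = 18.808 dB


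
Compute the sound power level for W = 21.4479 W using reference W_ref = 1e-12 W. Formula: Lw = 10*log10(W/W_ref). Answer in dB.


W / W_ref = 21.4479 / 1e-12 = 2.14479e+13
Lw = 10 * log10(2.14479e+13) = 133.31 dB


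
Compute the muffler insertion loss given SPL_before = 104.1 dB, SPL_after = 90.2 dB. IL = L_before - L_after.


Insertion loss = SPL without muffler - SPL with muffler
IL = 104.1 - 90.2 = 13.9 dB


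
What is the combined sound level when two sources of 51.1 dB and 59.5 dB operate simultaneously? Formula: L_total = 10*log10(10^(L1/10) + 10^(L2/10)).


10^(51.1/10) = 128825
10^(59.5/10) = 891251
Sum = 128825 + 891251 = 1.02008e+06
L_total = 10*log10(1.02008e+06) = 60.086 dB


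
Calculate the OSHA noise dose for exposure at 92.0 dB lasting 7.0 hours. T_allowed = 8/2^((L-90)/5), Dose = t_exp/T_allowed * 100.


T_allowed = 8 / 2^((92.0 - 90)/5) = 6.06287 hr
Dose = 7.0 / 6.06287 * 100 = 115.46 %


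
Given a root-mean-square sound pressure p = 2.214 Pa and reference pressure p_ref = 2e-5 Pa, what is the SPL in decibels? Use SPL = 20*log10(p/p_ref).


p / p_ref = 2.214 / 2e-5 = 110700
SPL = 20 * log10(110700) = 100.88 dB


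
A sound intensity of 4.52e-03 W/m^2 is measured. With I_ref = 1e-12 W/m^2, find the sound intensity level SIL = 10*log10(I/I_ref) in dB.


I / I_ref = 4.52e-03 / 1e-12 = 4.52e+09
SIL = 10 * log10(4.52e+09) = 96.551 dB
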